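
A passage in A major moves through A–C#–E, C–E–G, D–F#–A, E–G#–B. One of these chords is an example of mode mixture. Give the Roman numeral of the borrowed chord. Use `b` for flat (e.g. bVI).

bIII

The diatonic triads in A major are A, Bm, C#m, D, E, F#m, G#dim. A–C#–E = A, D–F#–A = D and E–G#–B = E all belong to that set. C–E–G doesn't fit — on degree 3 A major would have C#m (iii). C is the degree-3 chord of A minor, so it is the borrowed bIII.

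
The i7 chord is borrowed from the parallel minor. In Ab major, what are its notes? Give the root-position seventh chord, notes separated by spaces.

The root, Ab, is scale degree 1 — the same note in Ab major and Ab minor; only the chord quality changes. Building the minor-seventh chord from the parallel minor on Ab: Ab–Cb–Eb–Gb.

Ab Cb Eb Gb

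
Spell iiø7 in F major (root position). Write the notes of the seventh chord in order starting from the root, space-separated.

iiø7 is built on scale degree 2, which is G in both F major and its parallel. Building the half-diminished-seventh chord from the parallel minor on G: G–Bb–Db–F.

G Bb Db F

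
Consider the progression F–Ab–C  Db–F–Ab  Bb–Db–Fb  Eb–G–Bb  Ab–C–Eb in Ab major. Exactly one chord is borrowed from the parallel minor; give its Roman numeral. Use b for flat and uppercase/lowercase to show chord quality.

ii°

In Ab major the diatonic chords are Ab, Bbm, Cm, Db, Eb, Fm, Gdim. Of the given chords, F–Ab–C = Fm, Db–F–Ab = Db, Eb–G–Bb = Eb and Ab–C–Eb = Ab are diatonic. Bb–Db–Fb is not: scale degree 2 in Ab major carries Bbm (ii). In Ab minor the chord on that degree is Bbdim, so here it functions as ii°, borrowed from the parallel minor.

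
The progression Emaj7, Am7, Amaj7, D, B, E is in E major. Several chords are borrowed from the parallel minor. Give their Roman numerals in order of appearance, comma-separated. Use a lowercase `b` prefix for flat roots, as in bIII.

The diatonic triads in E major are E, F#m, G#m, A, B, C#m, D#dim. Emaj7, Amaj7, B and E all belong to that set. Am7 (A–C–E–G) is not: scale degree 4 in E major carries A (IV). In E minor the chord on that degree is Am7, so here it functions as iv7, borrowed from the parallel minor. D (D–F#–A) doesn't fit — on degree 7 E major would have D#dim (vii°). D is the degree-7 chord of E minor, so it is the borrowed bVII.

iv7, bVII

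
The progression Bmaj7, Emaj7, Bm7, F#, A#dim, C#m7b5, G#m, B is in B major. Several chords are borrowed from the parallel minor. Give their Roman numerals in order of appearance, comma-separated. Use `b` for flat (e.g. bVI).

B major has the diatonic set B, C#m, D#m, E, F#, G#m, A#dim. Bmaj7, Emaj7, F#, A#dim, G#m and B are all diatonic. But Bm7 (B–D–F#–A) is foreign: the diatonic I on degree 1 is B, whereas Bm7 comes from B minor. It is labeled i7. But C#m7b5 (C#–E–G–B) is foreign: the diatonic ii on degree 2 is C#m, whereas C#m7b5 comes from B minor. It is labeled iiø7.

i7, iiø7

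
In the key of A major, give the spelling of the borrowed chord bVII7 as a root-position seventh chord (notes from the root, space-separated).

Scale degree 7 in A major is G#. bVII7 uses the lowered form, G, taken from A minor. In A minor the chord on G is G–B–D–F.

G B D F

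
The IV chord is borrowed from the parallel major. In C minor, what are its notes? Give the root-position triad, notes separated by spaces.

F A C

The root, F, is scale degree 4 — the same note in C minor and C major; only the chord quality changes. In C major the chord on F is F–A–C.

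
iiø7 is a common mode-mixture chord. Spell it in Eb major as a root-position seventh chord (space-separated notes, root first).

F Ab Cb Eb

The root, F, is scale degree 2 — the same note in Eb major and Eb minor; only the chord quality changes. In Eb minor the chord on F is F–Ab–Cb–Eb.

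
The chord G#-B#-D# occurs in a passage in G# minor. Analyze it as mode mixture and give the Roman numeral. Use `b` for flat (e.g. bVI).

I

G# is scale degree 1 in G# minor. The diatonic chord on degree 1 would be G#m (i), but G#–B#–D# is the major chord from G# major. As a borrowed chord it is labeled I.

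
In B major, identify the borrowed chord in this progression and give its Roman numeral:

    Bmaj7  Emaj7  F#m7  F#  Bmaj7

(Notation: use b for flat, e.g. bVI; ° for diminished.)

B major has the diatonic set B, C#m, D#m, E, F#, G#m, A#dim. Of the given chords, Bmaj7, Emaj7 and F# are diatonic. F#m7 (F#–A–C#–E) doesn't fit — on degree 5 B major would have F# (V). F#m7 is the degree-5 chord of B minor, so it is the borrowed v7.

v7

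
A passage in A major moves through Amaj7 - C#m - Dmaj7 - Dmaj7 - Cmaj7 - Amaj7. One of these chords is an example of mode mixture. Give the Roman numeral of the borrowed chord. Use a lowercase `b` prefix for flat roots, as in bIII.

bIIImaj7

A major has the diatonic set A, Bm, C#m, D, E, F#m, G#dim. Amaj7, C#m and Dmaj7 all belong to that set. But Cmaj7 (C–E–G–B) is foreign: the diatonic iii on degree 3 is C#m, whereas Cmaj7 comes from A minor. It is labeled bIIImaj7.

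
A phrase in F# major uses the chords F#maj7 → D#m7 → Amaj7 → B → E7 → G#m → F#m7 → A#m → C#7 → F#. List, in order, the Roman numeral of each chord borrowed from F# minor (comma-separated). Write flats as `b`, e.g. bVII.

bIIImaj7, bVII7, i7

F# major has the diatonic set F#, G#m, A#m, B, C#, D#m, E#dim. F#maj7, D#m7, B, G#m, A#m, C#7 and F# all belong to that set. But Amaj7 (A–C#–E–G#) is foreign: the diatonic iii on degree 3 is A#m, whereas Amaj7 comes from F# minor. It is labeled bIIImaj7. E7 (E–G#–B–D) doesn't fit — on degree 7 F# major would have E#dim (vii°). E7 is the degree-7 chord of F# minor, so it is the borrowed bVII7. F#m7 (F#–A–C#–E) is not: scale degree 1 in F# major carries F# (I). In F# minor the chord on that degree is F#m7, so here it functions as i7, borrowed from the parallel minor.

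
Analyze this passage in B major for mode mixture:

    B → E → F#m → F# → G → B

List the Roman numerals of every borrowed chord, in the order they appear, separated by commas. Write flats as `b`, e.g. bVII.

In B major the diatonic chords are B, C#m, D#m, E, F#, G#m, A#dim. B, E and F# all belong to that set. But F#m (F#–A–C#) is foreign: the diatonic V on degree 5 is F#, whereas F#m comes from B minor. It is labeled v. G (G–B–D) doesn't fit — on degree 6 B major would have G#m (vi). G is the degree-6 chord of B minor, so it is the borrowed bVI.

v, bVI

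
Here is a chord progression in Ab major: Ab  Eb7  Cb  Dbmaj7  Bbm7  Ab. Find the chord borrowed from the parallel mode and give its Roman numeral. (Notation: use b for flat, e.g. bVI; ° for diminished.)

Ab major has the diatonic set Ab, Bbm, Cm, Db, Eb, Fm, Gdim. Ab, Eb7, Dbmaj7 and Bbm7 all belong to that set. Cb (Cb–Eb–Gb) doesn't fit — on degree 3 Ab major would have Cm (iii). Cb is the degree-3 chord of Ab minor, so it is the borrowed bIII.

bIII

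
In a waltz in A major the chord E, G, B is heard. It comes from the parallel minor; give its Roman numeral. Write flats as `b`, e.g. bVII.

E is scale degree 5 in A major. The diatonic chord on degree 5 would be E (V), but E–G–B is the minor chord from A minor. As a borrowed chord it is labeled v.

v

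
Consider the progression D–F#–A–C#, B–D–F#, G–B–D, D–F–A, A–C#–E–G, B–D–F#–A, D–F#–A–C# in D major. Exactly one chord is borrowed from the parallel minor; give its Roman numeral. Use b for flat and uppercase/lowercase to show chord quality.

D major has the diatonic set D, Em, F#m, G, A, Bm, C#dim. D–F#–A–C# = Dmaj7, B–D–F# = Bm, G–B–D = G, A–C#–E–G = A7 and B–D–F#–A = Bm7 all belong to that set. D–F–A doesn't fit — on degree 1 D major would have D (I). Dm is the degree-1 chord of D minor, so it is the borrowed i.

i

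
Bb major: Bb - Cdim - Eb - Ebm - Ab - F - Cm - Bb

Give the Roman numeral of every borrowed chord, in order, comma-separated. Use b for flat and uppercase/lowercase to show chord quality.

ii°, iv, bVII

Bb major has the diatonic set Bb, Cm, Dm, Eb, F, Gm, Adim. Bb, Eb, F and Cm are all diatonic. Cdim (C–Eb–Gb) doesn't fit — on degree 2 Bb major would have Cm (ii). Cdim is the degree-2 chord of Bb minor, so it is the borrowed ii°. But Ebm (Eb–Gb–Bb) is foreign: the diatonic IV on degree 4 is Eb, whereas Ebm comes from Bb minor. It is labeled iv. Ab (Ab–C–Eb) is not: scale degree 7 in Bb major carries Adim (vii°). In Bb minor the chord on that degree is Ab, so here it functions as bVII, borrowed from the parallel minor.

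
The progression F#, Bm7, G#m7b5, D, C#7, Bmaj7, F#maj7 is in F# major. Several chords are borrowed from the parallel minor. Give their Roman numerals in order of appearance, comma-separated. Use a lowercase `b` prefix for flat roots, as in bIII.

iv7, iiø7, bVI

F# major has the diatonic set F#, G#m, A#m, B, C#, D#m, E#dim. Of the given chords, F#, C#7, Bmaj7 and F#maj7 are diatonic. Bm7 (B–D–F#–A) doesn't fit — on degree 4 F# major would have B (IV). Bm7 is the degree-4 chord of F# minor, so it is the borrowed iv7. G#m7b5 (G#–B–D–F#) doesn't fit — on degree 2 F# major would have G#m (ii). G#m7b5 is the degree-2 chord of F# minor, so it is the borrowed iiø7. But D (D–F#–A) is foreign: the diatonic vi on degree 6 is D#m, whereas D comes from F# minor. It is labeled bVI.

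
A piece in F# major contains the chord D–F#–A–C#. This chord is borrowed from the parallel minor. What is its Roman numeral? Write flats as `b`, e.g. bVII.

bVImaj7

D is the lowered form of scale degree 6 in F# major (the diatonic degree 6 is D#). Diatonically F# major has D#m (vi) on that degree; D–F#–A–C# is instead the major-seventh chord native to F# minor, so it takes the label bVImaj7.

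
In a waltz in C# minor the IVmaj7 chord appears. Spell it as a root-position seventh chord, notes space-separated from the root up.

IVmaj7 is built on scale degree 4, which is F# in both C# minor and its parallel. Building the major-seventh chord from the parallel major on F#: F#–A#–C#–E#.

F# A# C# E#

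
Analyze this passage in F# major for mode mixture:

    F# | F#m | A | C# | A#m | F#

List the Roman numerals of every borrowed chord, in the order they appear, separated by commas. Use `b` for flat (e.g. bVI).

F# major has the diatonic set F#, G#m, A#m, B, C#, D#m, E#dim. Of the given chords, F#, C# and A#m are diatonic. But F#m (F#–A–C#) is foreign: the diatonic I on degree 1 is F#, whereas F#m comes from F# minor. It is labeled i. A (A–C#–E) doesn't fit — on degree 3 F# major would have A#m (iii). A is the degree-3 chord of F# minor, so it is the borrowed bIII.

i, bIII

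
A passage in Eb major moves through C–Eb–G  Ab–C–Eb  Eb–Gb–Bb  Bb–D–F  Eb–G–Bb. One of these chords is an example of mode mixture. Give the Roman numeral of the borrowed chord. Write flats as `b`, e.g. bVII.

In Eb major the diatonic chords are Eb, Fm, Gm, Ab, Bb, Cm, Ddim. Of the given chords, C–Eb–G = Cm, Ab–C–Eb = Ab, Bb–D–F = Bb and Eb–G–Bb = Eb are diatonic. But Eb–Gb–Bb is foreign: the diatonic I on degree 1 is Eb, whereas Ebm comes from Eb minor. It is labeled i.

i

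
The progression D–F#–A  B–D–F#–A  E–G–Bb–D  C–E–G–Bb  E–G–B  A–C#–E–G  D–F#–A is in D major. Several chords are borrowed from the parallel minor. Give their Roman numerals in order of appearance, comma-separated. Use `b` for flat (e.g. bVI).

iiø7, bVII7

D major has the diatonic set D, Em, F#m, G, A, Bm, C#dim. Of the given chords, D–F#–A = D, B–D–F#–A = Bm7, E–G–B = Em and A–C#–E–G = A7 are diatonic. E–G–Bb–D doesn't fit — on degree 2 D major would have Em (ii). Em7b5 is the degree-2 chord of D minor, so it is the borrowed iiø7. C–E–G–Bb is not: scale degree 7 in D major carries C#dim (vii°). In D minor the chord on that degree is C7, so here it functions as bVII7, borrowed from the parallel minor.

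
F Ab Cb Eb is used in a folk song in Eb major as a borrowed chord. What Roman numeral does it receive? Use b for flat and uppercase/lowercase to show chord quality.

iiø7

The root F is the diatonic 2nd degree of Eb major; the borrowing shows in the chord quality. Diatonically Eb major has Fm (ii) on that degree; F–Ab–Cb–Eb is instead the half-diminished-seventh chord native to Eb minor, so it takes the label iiø7.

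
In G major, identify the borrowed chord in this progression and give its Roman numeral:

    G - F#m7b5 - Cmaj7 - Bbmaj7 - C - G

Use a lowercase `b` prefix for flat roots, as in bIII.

The diatonic triads in G major are G, Am, Bm, C, D, Em, F#dim. G, F#m7b5, Cmaj7 and C all belong to that set. But Bbmaj7 (Bb–D–F–A) is foreign: the diatonic iii on degree 3 is Bm, whereas Bbmaj7 comes from G minor. It is labeled bIIImaj7.

bIIImaj7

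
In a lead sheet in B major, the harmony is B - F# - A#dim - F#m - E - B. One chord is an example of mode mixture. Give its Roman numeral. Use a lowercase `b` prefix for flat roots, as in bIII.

v

In B major the diatonic chords are B, C#m, D#m, E, F#, G#m, A#dim. B, F#, A#dim and E are all diatonic. F#m (F#–A–C#) is not: scale degree 5 in B major carries F# (V). In B minor the chord on that degree is F#m, so here it functions as v, borrowed from the parallel minor.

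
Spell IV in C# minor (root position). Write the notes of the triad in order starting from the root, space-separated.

F# A# C#

The root, F#, is scale degree 4 — the same note in C# minor and C# major; only the chord quality changes. Building the major chord from the parallel major on F#: F#–A#–C#.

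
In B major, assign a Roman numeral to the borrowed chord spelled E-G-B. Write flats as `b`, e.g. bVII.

iv

The root E is the diatonic 4th degree of B major; the borrowing shows in the chord quality. Diatonically B major has E (IV) on that degree; E–G–B is instead the minor chord native to B minor, so it takes the label iv.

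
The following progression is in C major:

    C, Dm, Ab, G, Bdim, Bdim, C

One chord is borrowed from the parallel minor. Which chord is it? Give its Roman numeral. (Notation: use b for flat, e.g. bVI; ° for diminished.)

In C major the diatonic chords are C, Dm, Em, F, G, Am, Bdim. Of the given chords, C, Dm, G and Bdim are diatonic. But Ab (Ab–C–Eb) is foreign: the diatonic vi on degree 6 is Am, whereas Ab comes from C minor. It is labeled bVI.

bVI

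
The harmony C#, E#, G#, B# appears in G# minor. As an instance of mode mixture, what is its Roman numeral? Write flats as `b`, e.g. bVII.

IVmaj7

C# is scale degree 4 in G# minor. The diatonic chord on degree 4 would be C#m (iv), but C#–E#–G#–B# is the major-seventh chord from G# major. As a borrowed chord it is labeled IVmaj7.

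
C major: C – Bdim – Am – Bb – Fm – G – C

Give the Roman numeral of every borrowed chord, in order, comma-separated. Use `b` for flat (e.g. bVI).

The diatonic triads in C major are C, Dm, Em, F, G, Am, Bdim. C, Bdim, Am and G all belong to that set. Bb (Bb–D–F) is not: scale degree 7 in C major carries Bdim (vii°). In C minor the chord on that degree is Bb, so here it functions as bVII, borrowed from the parallel minor. But Fm (F–Ab–C) is foreign: the diatonic IV on degree 4 is F, whereas Fm comes from C minor. It is labeled iv.

bVII, iv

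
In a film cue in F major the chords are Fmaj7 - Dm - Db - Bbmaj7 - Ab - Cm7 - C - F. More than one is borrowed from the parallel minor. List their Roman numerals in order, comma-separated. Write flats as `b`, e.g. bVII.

bVI, bIII, v7

The diatonic triads in F major are F, Gm, Am, Bb, C, Dm, Edim. Fmaj7, Dm, Bbmaj7, C and F all belong to that set. Db (Db–F–Ab) doesn't fit — on degree 6 F major would have Dm (vi). Db is the degree-6 chord of F minor, so it is the borrowed bVI. Ab (Ab–C–Eb) is not: scale degree 3 in F major carries Am (iii). In F minor the chord on that degree is Ab, so here it functions as bIII, borrowed from the parallel minor. But Cm7 (C–Eb–G–Bb) is foreign: the diatonic V on degree 5 is C, whereas Cm7 comes from F minor. It is labeled v7.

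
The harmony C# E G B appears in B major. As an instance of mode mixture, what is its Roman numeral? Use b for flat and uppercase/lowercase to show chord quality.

iiø7

C# is scale degree 2 in B major. Diatonically B major has C#m (ii) on that degree; C#–E–G–B is instead the half-diminished-seventh chord native to B minor, so it takes the label iiø7.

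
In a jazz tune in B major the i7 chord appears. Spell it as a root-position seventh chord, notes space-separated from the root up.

The root, B, is scale degree 1 — the same note in B major and B minor; only the chord quality changes. Building the minor-seventh chord from the parallel minor on B: B–D–F#–A.

B D F# A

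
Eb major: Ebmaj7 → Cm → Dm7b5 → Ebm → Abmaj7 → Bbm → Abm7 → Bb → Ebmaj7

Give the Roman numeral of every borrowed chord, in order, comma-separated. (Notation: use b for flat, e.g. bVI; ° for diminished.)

i, v, iv7

In Eb major the diatonic chords are Eb, Fm, Gm, Ab, Bb, Cm, Ddim. Ebmaj7, Cm, Dm7b5, Abmaj7 and Bb all belong to that set. Ebm (Eb–Gb–Bb) is not: scale degree 1 in Eb major carries Eb (I). In Eb minor the chord on that degree is Ebm, so here it functions as i, borrowed from the parallel minor. Bbm (Bb–Db–F) doesn't fit — on degree 5 Eb major would have Bb (V). Bbm is the degree-5 chord of Eb minor, so it is the borrowed v. But Abm7 (Ab–Cb–Eb–Gb) is foreign: the diatonic IV on degree 4 is Ab, whereas Abm7 comes from Eb minor. It is labeled iv7.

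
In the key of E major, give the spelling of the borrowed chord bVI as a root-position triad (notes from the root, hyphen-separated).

bVI is built on the lowered scale degree 6. In E major degree 6 is C#; lowered it becomes C. In E minor the chord on C is C–E–G.

C-E-G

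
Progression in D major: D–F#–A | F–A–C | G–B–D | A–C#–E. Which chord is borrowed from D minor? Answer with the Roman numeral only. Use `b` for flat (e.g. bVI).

D major has the diatonic set D, Em, F#m, G, A, Bm, C#dim. D–F#–A = D, G–B–D = G and A–C#–E = A all belong to that set. F–A–C doesn't fit — on degree 3 D major would have F#m (iii). F is the degree-3 chord of D minor, so it is the borrowed bIII.

bIII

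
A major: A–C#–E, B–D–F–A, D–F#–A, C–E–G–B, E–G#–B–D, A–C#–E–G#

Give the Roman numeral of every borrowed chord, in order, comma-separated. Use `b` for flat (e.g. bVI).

In A major the diatonic chords are A, Bm, C#m, D, E, F#m, G#dim. A–C#–E = A, D–F#–A = D, E–G#–B–D = E7 and A–C#–E–G# = Amaj7 all belong to that set. But B–D–F–A is foreign: the diatonic ii on degree 2 is Bm, whereas Bm7b5 comes from A minor. It is labeled iiø7. C–E–G–B doesn't fit — on degree 3 A major would have C#m (iii). Cmaj7 is the degree-3 chord of A minor, so it is the borrowed bIIImaj7.

iiø7, bIIImaj7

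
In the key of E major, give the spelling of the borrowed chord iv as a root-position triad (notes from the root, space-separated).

The root, A, is scale degree 4 — the same note in E major and E minor; only the chord quality changes. In E minor the chord on A is A–C–E.

A C E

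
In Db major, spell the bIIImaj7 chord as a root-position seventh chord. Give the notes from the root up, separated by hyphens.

Fb-Ab-Cb-Eb

bIIImaj7 is built on the lowered scale degree 3. In Db major degree 3 is F; lowered it becomes Fb. Building the major-seventh chord from the parallel minor on Fb: Fb–Ab–Cb–Eb.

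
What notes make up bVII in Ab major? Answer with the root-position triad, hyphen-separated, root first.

Scale degree 7 in Ab major is G. bVII uses the lowered form, Gb, taken from Ab minor. Stacking thirds in Ab minor on Gb gives Gb–Bb–Db.

Gb-Bb-Db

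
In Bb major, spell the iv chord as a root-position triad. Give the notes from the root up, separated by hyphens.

The root, Eb, is scale degree 4 — the same note in Bb major and Bb minor; only the chord quality changes. Building the minor chord from the parallel minor on Eb: Eb–Gb–Bb.

Eb-Gb-Bb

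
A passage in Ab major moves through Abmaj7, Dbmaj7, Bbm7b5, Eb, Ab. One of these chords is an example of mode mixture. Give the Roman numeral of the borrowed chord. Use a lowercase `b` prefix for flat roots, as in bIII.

iiø7

Ab major has the diatonic set Ab, Bbm, Cm, Db, Eb, Fm, Gdim. Abmaj7, Dbmaj7, Eb and Ab are all diatonic. But Bbm7b5 (Bb–Db–Fb–Ab) is foreign: the diatonic ii on degree 2 is Bbm, whereas Bbm7b5 comes from Ab minor. It is labeled iiø7.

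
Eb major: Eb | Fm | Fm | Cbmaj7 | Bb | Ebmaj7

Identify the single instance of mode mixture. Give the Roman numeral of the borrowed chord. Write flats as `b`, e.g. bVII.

bVImaj7

In Eb major the diatonic chords are Eb, Fm, Gm, Ab, Bb, Cm, Ddim. Eb, Fm, Bb and Ebmaj7 all belong to that set. Cbmaj7 (Cb–Eb–Gb–Bb) is not: scale degree 6 in Eb major carries Cm (vi). In Eb minor the chord on that degree is Cbmaj7, so here it functions as bVImaj7, borrowed from the parallel minor.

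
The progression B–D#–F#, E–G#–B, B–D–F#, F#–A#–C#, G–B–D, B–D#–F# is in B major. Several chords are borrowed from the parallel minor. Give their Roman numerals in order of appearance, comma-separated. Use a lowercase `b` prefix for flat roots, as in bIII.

The diatonic triads in B major are B, C#m, D#m, E, F#, G#m, A#dim. Of the given chords, B–D#–F# = B, E–G#–B = E and F#–A#–C# = F# are diatonic. But B–D–F# is foreign: the diatonic I on degree 1 is B, whereas Bm comes from B minor. It is labeled i. But G–B–D is foreign: the diatonic vi on degree 6 is G#m, whereas G comes from B minor. It is labeled bVI.

i, bVI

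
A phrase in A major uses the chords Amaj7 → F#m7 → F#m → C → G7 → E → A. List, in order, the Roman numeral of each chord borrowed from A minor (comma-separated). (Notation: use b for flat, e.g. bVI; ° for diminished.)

bIII, bVII7

The diatonic triads in A major are A, Bm, C#m, D, E, F#m, G#dim. Amaj7, F#m7, F#m, E and A all belong to that set. C (C–E–G) is not: scale degree 3 in A major carries C#m (iii). In A minor the chord on that degree is C, so here it functions as bIII, borrowed from the parallel minor. G7 (G–B–D–F) is not: scale degree 7 in A major carries G#dim (vii°). In A minor the chord on that degree is G7, so here it functions as bVII7, borrowed from the parallel minor.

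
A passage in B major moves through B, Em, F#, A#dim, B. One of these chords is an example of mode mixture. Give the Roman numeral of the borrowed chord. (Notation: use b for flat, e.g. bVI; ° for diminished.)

iv

B major has the diatonic set B, C#m, D#m, E, F#, G#m, A#dim. B, F# and A#dim all belong to that set. But Em (E–G–B) is foreign: the diatonic IV on degree 4 is E, whereas Em comes from B minor. It is labeled iv.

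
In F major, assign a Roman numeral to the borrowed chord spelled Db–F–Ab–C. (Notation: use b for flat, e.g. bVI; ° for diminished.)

Db is the lowered form of scale degree 6 in F major (the diatonic degree 6 is D). Diatonically F major has Dm (vi) on that degree; Db–F–Ab–C is instead the major-seventh chord native to F minor, so it takes the label bVImaj7.

bVImaj7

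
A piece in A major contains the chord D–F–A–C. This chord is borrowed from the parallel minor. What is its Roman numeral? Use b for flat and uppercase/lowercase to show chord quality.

iv7

D is scale degree 4 in A major. The diatonic chord on degree 4 would be D (IV), but D–F–A–C is the minor-seventh chord from A minor. As a borrowed chord it is labeled iv7.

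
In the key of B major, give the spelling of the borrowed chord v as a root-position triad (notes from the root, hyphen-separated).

The root, F#, is scale degree 5 — the same note in B major and B minor; only the chord quality changes. Building the minor chord from the parallel minor on F#: F#–A–C#.

F#-A-C#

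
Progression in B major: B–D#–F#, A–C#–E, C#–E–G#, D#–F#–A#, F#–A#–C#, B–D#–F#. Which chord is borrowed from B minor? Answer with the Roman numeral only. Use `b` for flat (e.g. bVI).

bVII

B major has the diatonic set B, C#m, D#m, E, F#, G#m, A#dim. Of the given chords, B–D#–F# = B, C#–E–G# = C#m, D#–F#–A# = D#m and F#–A#–C# = F# are diatonic. A–C#–E doesn't fit — on degree 7 B major would have A#dim (vii°). A is the degree-7 chord of B minor, so it is the borrowed bVII.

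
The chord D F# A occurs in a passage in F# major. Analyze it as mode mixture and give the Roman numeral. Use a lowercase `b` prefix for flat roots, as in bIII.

In F# major scale degree 6 is D#; D is its lowered form, from F# minor. The diatonic chord on degree 6 would be D#m (vi), but D–F#–A is the major chord from F# minor. As a borrowed chord it is labeled bVI.

bVI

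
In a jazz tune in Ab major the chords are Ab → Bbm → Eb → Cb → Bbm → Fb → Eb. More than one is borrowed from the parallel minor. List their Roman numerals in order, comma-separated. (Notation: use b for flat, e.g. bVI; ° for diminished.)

The diatonic triads in Ab major are Ab, Bbm, Cm, Db, Eb, Fm, Gdim. Ab, Bbm and Eb are all diatonic. But Cb (Cb–Eb–Gb) is foreign: the diatonic iii on degree 3 is Cm, whereas Cb comes from Ab minor. It is labeled bIII. Fb (Fb–Ab–Cb) doesn't fit — on degree 6 Ab major would have Fm (vi). Fb is the degree-6 chord of Ab minor, so it is the borrowed bVI.

bIII, bVI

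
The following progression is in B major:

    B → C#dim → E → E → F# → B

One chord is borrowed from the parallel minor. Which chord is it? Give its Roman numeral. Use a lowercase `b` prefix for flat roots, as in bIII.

In B major the diatonic chords are B, C#m, D#m, E, F#, G#m, A#dim. Of the given chords, B, E and F# are diatonic. But C#dim (C#–E–G) is foreign: the diatonic ii on degree 2 is C#m, whereas C#dim comes from B minor. It is labeled ii°.

ii°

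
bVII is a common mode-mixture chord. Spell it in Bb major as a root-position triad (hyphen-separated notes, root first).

Ab-C-Eb

The root of bVII is the lowered 7th degree: A becomes Ab. Building the major chord from the parallel minor on Ab: Ab–C–Eb.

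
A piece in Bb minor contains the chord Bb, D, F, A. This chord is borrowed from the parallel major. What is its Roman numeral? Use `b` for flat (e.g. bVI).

Bb is scale degree 1 in Bb minor. Diatonically Bb minor has Bbm (i) on that degree; Bb–D–F–A is instead the major-seventh chord native to Bb major, so it takes the label Imaj7.

Imaj7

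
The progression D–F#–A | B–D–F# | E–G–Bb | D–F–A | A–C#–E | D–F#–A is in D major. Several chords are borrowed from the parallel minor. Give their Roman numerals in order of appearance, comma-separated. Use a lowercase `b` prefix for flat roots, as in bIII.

ii°, i

In D major the diatonic chords are D, Em, F#m, G, A, Bm, C#dim. D–F#–A = D, B–D–F# = Bm and A–C#–E = A all belong to that set. E–G–Bb doesn't fit — on degree 2 D major would have Em (ii). Edim is the degree-2 chord of D minor, so it is the borrowed ii°. D–F–A doesn't fit — on degree 1 D major would have D (I). Dm is the degree-1 chord of D minor, so it is the borrowed i.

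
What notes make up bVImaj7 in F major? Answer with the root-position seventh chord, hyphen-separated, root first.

Db-F-Ab-C

bVImaj7 is built on the lowered scale degree 6. In F major degree 6 is D; lowered it becomes Db. Stacking thirds in F minor on Db gives Db–F–Ab–C.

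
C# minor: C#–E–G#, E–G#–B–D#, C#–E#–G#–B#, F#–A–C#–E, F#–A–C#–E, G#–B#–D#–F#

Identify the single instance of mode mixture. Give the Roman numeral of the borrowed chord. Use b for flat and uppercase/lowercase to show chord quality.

Imaj7

C# minor has the diatonic set C#m, D#dim, E, F#m, G#, A, B (with V from harmonic minor). C#–E–G# = C#m, E–G#–B–D# = Emaj7, F#–A–C#–E = F#m7 and G#–B#–D#–F# = G#7 are all diatonic. C#–E#–G#–B# doesn't fit — on degree 1 C# minor would have C#m (i). C#maj7 is the degree-1 chord of C# major, so it is the borrowed Imaj7.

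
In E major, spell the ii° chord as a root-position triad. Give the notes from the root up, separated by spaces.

The root, F#, is scale degree 2 — the same note in E major and E minor; only the chord quality changes. In E minor the chord on F# is F#–A–C.

F# A C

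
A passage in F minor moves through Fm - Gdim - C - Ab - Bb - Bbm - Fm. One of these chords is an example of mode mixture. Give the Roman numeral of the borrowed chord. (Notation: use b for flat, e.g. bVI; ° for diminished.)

The diatonic triads in F minor (with V from harmonic minor) are Fm, Gdim, Ab, Bbm, C, Db, Eb. Fm, Gdim, C, Ab and Bbm all belong to that set. Bb (Bb–D–F) doesn't fit — on degree 4 F minor would have Bbm (iv). Bb is the degree-4 chord of F major, so it is the borrowed IV.

IV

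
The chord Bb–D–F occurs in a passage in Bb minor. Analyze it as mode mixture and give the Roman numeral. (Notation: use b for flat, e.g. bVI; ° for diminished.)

I

The root Bb is the diatonic 1st degree of Bb minor; the borrowing shows in the chord quality. The diatonic chord on degree 1 would be Bbm (i), but Bb–D–F is the major chord from Bb major. As a borrowed chord it is labeled I.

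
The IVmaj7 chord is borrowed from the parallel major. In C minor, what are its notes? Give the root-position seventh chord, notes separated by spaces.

F A C E

The root, F, is scale degree 4 — the same note in C minor and C major; only the chord quality changes. Building the major-seventh chord from the parallel major on F: F–A–C–E.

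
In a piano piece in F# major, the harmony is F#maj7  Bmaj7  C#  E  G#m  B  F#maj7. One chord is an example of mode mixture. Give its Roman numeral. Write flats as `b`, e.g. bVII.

In F# major the diatonic chords are F#, G#m, A#m, B, C#, D#m, E#dim. Of the given chords, F#maj7, Bmaj7, C#, G#m and B are diatonic. But E (E–G#–B) is foreign: the diatonic vii° on degree 7 is E#dim, whereas E comes from F# minor. It is labeled bVII.

bVII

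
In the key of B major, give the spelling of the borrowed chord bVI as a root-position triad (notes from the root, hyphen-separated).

Scale degree 6 in B major is G#. bVI uses the lowered form, G, taken from B minor. Building the major chord from the parallel minor on G: G–B–D.

G-B-D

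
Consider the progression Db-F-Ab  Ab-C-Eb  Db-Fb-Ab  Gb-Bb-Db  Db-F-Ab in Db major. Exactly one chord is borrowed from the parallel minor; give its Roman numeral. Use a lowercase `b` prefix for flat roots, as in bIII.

In Db major the diatonic chords are Db, Ebm, Fm, Gb, Ab, Bbm, Cdim. Of the given chords, Db–F–Ab = Db, Ab–C–Eb = Ab and Gb–Bb–Db = Gb are diatonic. But Db–Fb–Ab is foreign: the diatonic I on degree 1 is Db, whereas Dbm comes from Db minor. It is labeled i.

i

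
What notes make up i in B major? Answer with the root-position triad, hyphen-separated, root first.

The root, B, is scale degree 1 — the same note in B major and B minor; only the chord quality changes. Building the minor chord from the parallel minor on B: B–D–F#.

B-D-F#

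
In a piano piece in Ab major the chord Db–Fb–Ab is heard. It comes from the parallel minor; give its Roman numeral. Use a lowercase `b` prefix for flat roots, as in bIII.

iv

The root Db is the diatonic 4th degree of Ab major; the borrowing shows in the chord quality. Db–Fb–Ab is a minor chord — the form found in Ab minor, not the diatonic IV (Db). Borrowed into Ab major it is written iv.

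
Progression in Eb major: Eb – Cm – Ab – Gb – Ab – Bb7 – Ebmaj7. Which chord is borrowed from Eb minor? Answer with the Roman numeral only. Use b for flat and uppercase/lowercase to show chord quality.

In Eb major the diatonic chords are Eb, Fm, Gm, Ab, Bb, Cm, Ddim. Eb, Cm, Ab, Bb7 and Ebmaj7 all belong to that set. Gb (Gb–Bb–Db) is not: scale degree 3 in Eb major carries Gm (iii). In Eb minor the chord on that degree is Gb, so here it functions as bIII, borrowed from the parallel minor.

bIII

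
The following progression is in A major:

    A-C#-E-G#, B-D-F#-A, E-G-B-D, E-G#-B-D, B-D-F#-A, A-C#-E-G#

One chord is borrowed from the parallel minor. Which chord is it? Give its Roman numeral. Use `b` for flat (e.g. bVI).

A major has the diatonic set A, Bm, C#m, D, E, F#m, G#dim. A–C#–E–G# = Amaj7, B–D–F#–A = Bm7 and E–G#–B–D = E7 all belong to that set. E–G–B–D is not: scale degree 5 in A major carries E (V). In A minor the chord on that degree is Em7, so here it functions as v7, borrowed from the parallel minor.

v7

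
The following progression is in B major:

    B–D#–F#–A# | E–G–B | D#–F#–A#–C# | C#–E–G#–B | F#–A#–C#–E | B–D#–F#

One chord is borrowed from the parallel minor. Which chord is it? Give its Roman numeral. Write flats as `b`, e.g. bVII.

The diatonic triads in B major are B, C#m, D#m, E, F#, G#m, A#dim. Of the given chords, B–D#–F#–A# = Bmaj7, D#–F#–A#–C# = D#m7, C#–E–G#–B = C#m7, F#–A#–C#–E = F#7 and B–D#–F# = B are diatonic. E–G–B is not: scale degree 4 in B major carries E (IV). In B minor the chord on that degree is Em, so here it functions as iv, borrowed from the parallel minor.

iv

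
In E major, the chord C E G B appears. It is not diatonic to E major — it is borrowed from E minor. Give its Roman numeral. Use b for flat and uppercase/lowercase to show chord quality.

bVImaj7

The root C is the lowered 6th scale degree — diatonically E major has C# there. The diatonic chord on degree 6 would be C#m (vi), but C–E–G–B is the major-seventh chord from E minor. As a borrowed chord it is labeled bVImaj7.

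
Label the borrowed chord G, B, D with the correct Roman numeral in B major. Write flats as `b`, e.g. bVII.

The root G is the lowered 6th scale degree — diatonically B major has G# there. Diatonically B major has G#m (vi) on that degree; G–B–D is instead the major chord native to B minor, so it takes the label bVI.

bVI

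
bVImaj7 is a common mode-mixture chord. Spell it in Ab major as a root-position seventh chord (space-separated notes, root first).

bVImaj7 is built on the lowered scale degree 6. In Ab major degree 6 is F; lowered it becomes Fb. In Ab minor the chord on Fb is Fb–Ab–Cb–Eb.

Fb Ab Cb Eb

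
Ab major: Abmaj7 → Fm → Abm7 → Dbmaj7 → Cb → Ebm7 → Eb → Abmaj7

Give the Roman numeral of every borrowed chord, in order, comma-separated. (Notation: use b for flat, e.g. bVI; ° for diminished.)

In Ab major the diatonic chords are Ab, Bbm, Cm, Db, Eb, Fm, Gdim. Of the given chords, Abmaj7, Fm, Dbmaj7 and Eb are diatonic. But Abm7 (Ab–Cb–Eb–Gb) is foreign: the diatonic I on degree 1 is Ab, whereas Abm7 comes from Ab minor. It is labeled i7. Cb (Cb–Eb–Gb) doesn't fit — on degree 3 Ab major would have Cm (iii). Cb is the degree-3 chord of Ab minor, so it is the borrowed bIII. Ebm7 (Eb–Gb–Bb–Db) doesn't fit — on degree 5 Ab major would have Eb (V). Ebm7 is the degree-5 chord of Ab minor, so it is the borrowed v7.

i7, bIII, v7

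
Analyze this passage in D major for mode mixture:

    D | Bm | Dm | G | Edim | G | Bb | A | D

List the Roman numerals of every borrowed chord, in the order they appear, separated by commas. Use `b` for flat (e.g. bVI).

i, ii°, bVI

The diatonic triads in D major are D, Em, F#m, G, A, Bm, C#dim. D, Bm, G and A are all diatonic. Dm (D–F–A) is not: scale degree 1 in D major carries D (I). In D minor the chord on that degree is Dm, so here it functions as i, borrowed from the parallel minor. Edim (E–G–Bb) is not: scale degree 2 in D major carries Em (ii). In D minor the chord on that degree is Edim, so here it functions as ii°, borrowed from the parallel minor. Bb (Bb–D–F) is not: scale degree 6 in D major carries Bm (vi). In D minor the chord on that degree is Bb, so here it functions as bVI, borrowed from the parallel minor.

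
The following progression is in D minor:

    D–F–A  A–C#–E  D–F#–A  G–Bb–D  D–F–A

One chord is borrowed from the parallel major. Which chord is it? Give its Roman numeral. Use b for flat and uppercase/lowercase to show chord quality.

The diatonic triads in D minor (with V from harmonic minor) are Dm, Edim, F, Gm, A, Bb, C. D–F–A = Dm, A–C#–E = A and G–Bb–D = Gm all belong to that set. D–F#–A is not: scale degree 1 in D minor carries Dm (i). In D major the chord on that degree is D, so here it functions as I, borrowed from the parallel major.

I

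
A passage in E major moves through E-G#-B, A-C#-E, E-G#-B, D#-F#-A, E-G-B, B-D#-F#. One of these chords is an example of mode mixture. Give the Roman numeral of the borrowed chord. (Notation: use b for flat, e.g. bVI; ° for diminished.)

i

In E major the diatonic chords are E, F#m, G#m, A, B, C#m, D#dim. E–G#–B = E, A–C#–E = A, D#–F#–A = D#dim and B–D#–F# = B all belong to that set. E–G–B doesn't fit — on degree 1 E major would have E (I). Em is the degree-1 chord of E minor, so it is the borrowed i.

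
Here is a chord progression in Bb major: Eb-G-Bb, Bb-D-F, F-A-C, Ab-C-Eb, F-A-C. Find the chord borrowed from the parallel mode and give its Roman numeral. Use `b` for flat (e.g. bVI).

The diatonic triads in Bb major are Bb, Cm, Dm, Eb, F, Gm, Adim. Eb–G–Bb = Eb, Bb–D–F = Bb and F–A–C = F are all diatonic. Ab–C–Eb is not: scale degree 7 in Bb major carries Adim (vii°). In Bb minor the chord on that degree is Ab, so here it functions as bVII, borrowed from the parallel minor.

bVII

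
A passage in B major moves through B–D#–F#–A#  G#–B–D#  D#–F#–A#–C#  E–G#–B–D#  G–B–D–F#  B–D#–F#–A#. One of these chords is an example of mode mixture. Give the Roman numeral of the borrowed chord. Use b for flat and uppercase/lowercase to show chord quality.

bVImaj7

The diatonic triads in B major are B, C#m, D#m, E, F#, G#m, A#dim. Of the given chords, B–D#–F#–A# = Bmaj7, G#–B–D# = G#m, D#–F#–A#–C# = D#m7 and E–G#–B–D# = Emaj7 are diatonic. G–B–D–F# is not: scale degree 6 in B major carries G#m (vi). In B minor the chord on that degree is Gmaj7, so here it functions as bVImaj7, borrowed from the parallel minor.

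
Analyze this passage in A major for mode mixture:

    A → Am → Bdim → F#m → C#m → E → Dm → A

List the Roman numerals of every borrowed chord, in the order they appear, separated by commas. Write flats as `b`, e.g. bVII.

The diatonic triads in A major are A, Bm, C#m, D, E, F#m, G#dim. Of the given chords, A, F#m, C#m and E are diatonic. But Am (A–C–E) is foreign: the diatonic I on degree 1 is A, whereas Am comes from A minor. It is labeled i. Bdim (B–D–F) is not: scale degree 2 in A major carries Bm (ii). In A minor the chord on that degree is Bdim, so here it functions as ii°, borrowed from the parallel minor. Dm (D–F–A) doesn't fit — on degree 4 A major would have D (IV). Dm is the degree-4 chord of A minor, so it is the borrowed iv.

i, ii°, iv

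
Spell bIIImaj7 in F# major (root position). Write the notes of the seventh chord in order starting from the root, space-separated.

bIIImaj7 is built on the lowered scale degree 3. In F# major degree 3 is A#; lowered it becomes A. Building the major-seventh chord from the parallel minor on A: A–C#–E–G#.

A C# E G#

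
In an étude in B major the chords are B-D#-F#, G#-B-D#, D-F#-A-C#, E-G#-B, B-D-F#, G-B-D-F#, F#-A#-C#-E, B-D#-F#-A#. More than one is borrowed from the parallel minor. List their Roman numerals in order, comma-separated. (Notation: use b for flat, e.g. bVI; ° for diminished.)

bIIImaj7, i, bVImaj7

B major has the diatonic set B, C#m, D#m, E, F#, G#m, A#dim. B–D#–F# = B, G#–B–D# = G#m, E–G#–B = E, F#–A#–C#–E = F#7 and B–D#–F#–A# = Bmaj7 are all diatonic. D–F#–A–C# doesn't fit — on degree 3 B major would have D#m (iii). Dmaj7 is the degree-3 chord of B minor, so it is the borrowed bIIImaj7. B–D–F# is not: scale degree 1 in B major carries B (I). In B minor the chord on that degree is Bm, so here it functions as i, borrowed from the parallel minor. G–B–D–F# doesn't fit — on degree 6 B major would have G#m (vi). Gmaj7 is the degree-6 chord of B minor, so it is the borrowed bVImaj7.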